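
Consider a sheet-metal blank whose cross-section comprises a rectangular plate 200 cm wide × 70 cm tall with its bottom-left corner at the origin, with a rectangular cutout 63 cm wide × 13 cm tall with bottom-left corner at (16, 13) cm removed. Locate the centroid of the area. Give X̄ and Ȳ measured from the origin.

X̄ = 103.26 cm, Ȳ = 35.96 cm

Part | A | x̄ᵢ | ȳᵢ | A·x̄ᵢ | A·ȳᵢ
plate | 14000.00 | 100.00 | 35.00 | 1400000.00 | 490000.00
hole | -819.00 | 47.50 | 19.50 | -38902.50 | -15970.50
Σ | 13181.00 |  |  | 1361097.50 | 474029.50
X̄ = 1361097.50 / 13181.00 = 103.26 cm
Ȳ = 474029.50 / 13181.00 = 35.96 cm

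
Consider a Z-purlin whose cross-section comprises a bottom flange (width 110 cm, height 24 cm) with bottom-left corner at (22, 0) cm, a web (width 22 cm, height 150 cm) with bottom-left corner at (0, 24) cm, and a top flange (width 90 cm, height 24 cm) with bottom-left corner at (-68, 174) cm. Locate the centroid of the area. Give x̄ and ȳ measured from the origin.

x̄ = 23.44 cm, ȳ = 93.84 cm

Part | A | x̄ᵢ | ȳᵢ | A·x̄ᵢ | A·ȳᵢ
bottom flange | 2640.00 | 77.00 | 12.00 | 203280.00 | 31680.00
web | 3300.00 | 11.00 | 99.00 | 36300.00 | 326700.00
top flange | 2160.00 | -23.00 | 186.00 | -49680.00 | 401760.00
Σ | 8100.00 |  |  | 189900.00 | 760140.00
x̄ = 189900.00 / 8100.00 = 23.44 cm
ȳ = 760140.00 / 8100.00 = 93.84 cm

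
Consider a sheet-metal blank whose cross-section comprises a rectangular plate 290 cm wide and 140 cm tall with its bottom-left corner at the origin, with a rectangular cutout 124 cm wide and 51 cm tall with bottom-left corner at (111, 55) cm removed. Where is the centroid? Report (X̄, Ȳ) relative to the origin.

X̄ = 139.83 cm, Ȳ = 68.06 cm

plate: A = 290 × 140 = 40600.00, centroid at (145.00, 70.00).
hole: A = −(124 × 51) = -6324.00, centroid at (173.00, 80.50).
ΣA = 34276.00 cm²
ΣAX̄ = (40600.00)(145.00) + (-6324.00)(173.00) = 4792948.00 cm³
ΣAȲ = (40600.00)(70.00) + (-6324.00)(80.50) = 2332918.00 cm³
X̄ = 4792948.00 / 34276.00 = 139.83 cm
Ȳ = 2332918.00 / 34276.00 = 68.06 cm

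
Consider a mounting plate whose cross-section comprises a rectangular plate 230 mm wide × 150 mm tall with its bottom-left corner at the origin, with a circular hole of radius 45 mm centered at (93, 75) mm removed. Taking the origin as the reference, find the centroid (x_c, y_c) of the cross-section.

x_c = 119.97 mm, y_c = 75.00 mm

plate: A = 230 × 150 = 34500.00, centroid at (115.00, 75.00).
hole: A = −π·45² = -6361.73, centroid at (93.00, 75.00).
ΣA = 28138.27 mm²
ΣAx_c = (34500.00)(115.00) + (-6361.73)(93.00) = 3375859.56 mm³
ΣAy_c = (34500.00)(75.00) + (-6361.73)(75.00) = 2110370.62 mm³
x_c = 3375859.56 / 28138.27 = 119.97 mm
y_c = 2110370.62 / 28138.27 = 75.00 mm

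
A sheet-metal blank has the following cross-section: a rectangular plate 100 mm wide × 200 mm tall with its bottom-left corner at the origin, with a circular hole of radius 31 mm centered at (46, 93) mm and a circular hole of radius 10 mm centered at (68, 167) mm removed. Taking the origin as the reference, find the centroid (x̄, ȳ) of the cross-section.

plate: A = 100 × 200 = 20000.00, centroid at (50.00, 100.00).
hole 1: A = −π·31² = -3019.07, centroid at (46.00, 93.00).
hole 2: A = −π·10² = -314.16, centroid at (68.00, 167.00).
ΣA = 16666.77 mm², ΣAx̄ = 839759.93 mm³, ΣAȳ = 1666761.84 mm³.
x̄ = 839759.93/16666.77 = 50.39 mm; ȳ = 1666761.84/16666.77 = 100.01 mm.

x̄ = 50.39 mm, ȳ = 100.01 mm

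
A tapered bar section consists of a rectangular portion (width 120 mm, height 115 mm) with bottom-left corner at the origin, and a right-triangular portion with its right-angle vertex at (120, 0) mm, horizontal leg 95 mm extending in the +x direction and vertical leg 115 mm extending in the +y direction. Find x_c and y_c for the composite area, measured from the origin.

Part | A | x̄ᵢ | ȳᵢ | A·x̄ᵢ | A·ȳᵢ
rectangular portion | 13800.00 | 60.00 | 57.50 | 828000.00 | 793500.00
triangular portion | 5462.50 | 151.67 | 38.33 | 828479.17 | 209395.83
Σ | 19262.50 |  |  | 1656479.17 | 1002895.83
x_c = 1656479.17 / 19262.50 = 86.00 mm
y_c = 1002895.83 / 19262.50 = 52.06 mm

x_c = 86.00 mm, y_c = 52.06 mm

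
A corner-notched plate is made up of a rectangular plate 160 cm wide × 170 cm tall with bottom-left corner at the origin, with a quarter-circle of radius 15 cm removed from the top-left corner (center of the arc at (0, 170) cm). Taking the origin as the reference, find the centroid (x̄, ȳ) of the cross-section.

Part | A | x̄ᵢ | ȳᵢ | A·x̄ᵢ | A·ȳᵢ
plate | 27200.00 | 80.00 | 85.00 | 2176000.00 | 2312000.00
removed quarter-circle | -176.71 | 6.37 | 163.63 | -1125.00 | -28916.48
Σ | 27023.29 |  |  | 2174875.00 | 2283083.52
x̄ = 2174875.00 / 27023.29 = 80.48 cm
ȳ = 2283083.52 / 27023.29 = 84.49 cm

x̄ = 80.48 cm, ȳ = 84.49 cm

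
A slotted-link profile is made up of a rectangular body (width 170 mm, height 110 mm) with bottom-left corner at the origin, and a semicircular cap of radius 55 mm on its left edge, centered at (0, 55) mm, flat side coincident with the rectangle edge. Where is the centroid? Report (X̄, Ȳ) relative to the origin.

X̄ = 63.05 mm, Ȳ = 55.00 mm

rectangular body: A = 170 × 110 = 18700.00, centroid at (85.00, 55.00).
semicircular end: A = ½π·55² = 4751.66, centroid at (-23.34, 55.00).
ΣA = 23451.66 mm²
ΣAX̄ = (18700.00)(85.00) + (4751.66)(-23.34) = 1478583.33 mm³
ΣAȲ = (18700.00)(55.00) + (4751.66)(55.00) = 1289841.24 mm³
X̄ = 1478583.33 / 23451.66 = 63.05 mm
Ȳ = 1289841.24 / 23451.66 = 55.00 mm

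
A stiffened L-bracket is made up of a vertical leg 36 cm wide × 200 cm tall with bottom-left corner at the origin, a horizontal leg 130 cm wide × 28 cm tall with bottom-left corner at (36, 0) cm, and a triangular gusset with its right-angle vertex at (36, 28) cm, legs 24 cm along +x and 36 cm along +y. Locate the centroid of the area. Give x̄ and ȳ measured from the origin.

vertical leg: A = 36 × 200 = 7200.00, centroid at (18.00, 100.00).
horizontal leg: A = 130 × 28 = 3640.00, centroid at (101.00, 14.00).
gusset: A = ½·24·36 = 432.00, centroid at (44.00, 40.00).
ΣA = 11272.00 cm², ΣAx̄ = 516248.00 cm³, ΣAȳ = 788240.00 cm³.
x̄ = 516248.00/11272.00 = 45.80 cm; ȳ = 788240.00/11272.00 = 69.93 cm.

x̄ = 45.80 cm, ȳ = 69.93 cm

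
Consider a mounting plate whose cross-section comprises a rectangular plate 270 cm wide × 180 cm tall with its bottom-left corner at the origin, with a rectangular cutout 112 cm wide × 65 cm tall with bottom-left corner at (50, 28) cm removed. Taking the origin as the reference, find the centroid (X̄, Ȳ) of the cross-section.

plate: A = 270 × 180 = 48600.00, centroid at (135.00, 90.00).
hole: A = −(112 × 65) = -7280.00, centroid at (106.00, 60.50).
ΣA = 41320.00 cm²
ΣAX̄ = (48600.00)(135.00) + (-7280.00)(106.00) = 5789320.00 cm³
ΣAȲ = (48600.00)(90.00) + (-7280.00)(60.50) = 3933560.00 cm³
X̄ = 5789320.00 / 41320.00 = 140.11 cm
Ȳ = 3933560.00 / 41320.00 = 95.20 cm

X̄ = 140.11 cm, Ȳ = 95.20 cm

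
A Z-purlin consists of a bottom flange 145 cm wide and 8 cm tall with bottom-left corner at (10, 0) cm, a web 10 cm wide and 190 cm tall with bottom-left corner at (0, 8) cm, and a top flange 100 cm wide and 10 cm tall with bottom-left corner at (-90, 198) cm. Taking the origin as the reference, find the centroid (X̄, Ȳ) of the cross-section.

X̄ = 16.06 cm, Ȳ = 99.34 cm

bottom flange: A = 145 × 8 = 1160.00, centroid at (82.50, 4.00).
web: A = 10 × 190 = 1900.00, centroid at (5.00, 103.00).
top flange: A = 100 × 10 = 1000.00, centroid at (-40.00, 203.00).
ΣA = 4060.00 cm²
ΣAX̄ = (1160.00)(82.50) + (1900.00)(5.00) + (1000.00)(-40.00) = 65200.00 cm³
ΣAȲ = (1160.00)(4.00) + (1900.00)(103.00) + (1000.00)(203.00) = 403340.00 cm³
X̄ = 65200.00 / 4060.00 = 16.06 cm
Ȳ = 403340.00 / 4060.00 = 99.34 cm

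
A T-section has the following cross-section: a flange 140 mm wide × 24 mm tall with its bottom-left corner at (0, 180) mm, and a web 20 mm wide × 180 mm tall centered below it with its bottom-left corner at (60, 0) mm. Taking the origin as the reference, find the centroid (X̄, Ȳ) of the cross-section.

web: A = 20 × 180 = 3600.00, centroid at (70.00, 90.00).
flange: A = 140 × 24 = 3360.00, centroid at (70.00, 192.00).
ΣA = 6960.00 mm²
ΣAX̄ = (3600.00)(70.00) + (3360.00)(70.00) = 487200.00 mm³
ΣAȲ = (3600.00)(90.00) + (3360.00)(192.00) = 969120.00 mm³
X̄ = 487200.00 / 6960.00 = 70.00 mm
Ȳ = 969120.00 / 6960.00 = 139.24 mm

X̄ = 70.00 mm, Ȳ = 139.24 mm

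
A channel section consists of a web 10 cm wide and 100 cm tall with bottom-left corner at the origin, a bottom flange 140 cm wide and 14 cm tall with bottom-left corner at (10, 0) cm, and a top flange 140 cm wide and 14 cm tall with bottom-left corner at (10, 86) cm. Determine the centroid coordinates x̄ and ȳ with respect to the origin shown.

x̄ = 64.76 cm, ȳ = 50.00 cm

web: A = 10 × 100 = 1000.00, centroid at (5.00, 50.00).
bottom flange: A = 140 × 14 = 1960.00, centroid at (80.00, 7.00).
top flange: A = 140 × 14 = 1960.00, centroid at (80.00, 93.00).
ΣA = 4920.00 cm²
ΣAx̄ = (1000.00)(5.00) + (1960.00)(80.00) + (1960.00)(80.00) = 318600.00 cm³
ΣAȳ = (1000.00)(50.00) + (1960.00)(7.00) + (1960.00)(93.00) = 246000.00 cm³
x̄ = 318600.00 / 4920.00 = 64.76 cm
ȳ = 246000.00 / 4920.00 = 50.00 cm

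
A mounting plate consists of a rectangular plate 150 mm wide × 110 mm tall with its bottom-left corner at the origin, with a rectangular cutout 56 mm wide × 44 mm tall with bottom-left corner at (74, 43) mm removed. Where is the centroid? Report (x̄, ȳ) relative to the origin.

x̄ = 70.26 mm, ȳ = 53.24 mm

Part | A | x̄ᵢ | ȳᵢ | A·x̄ᵢ | A·ȳᵢ
plate | 16500.00 | 75.00 | 55.00 | 1237500.00 | 907500.00
hole | -2464.00 | 102.00 | 65.00 | -251328.00 | -160160.00
Σ | 14036.00 |  |  | 986172.00 | 747340.00
x̄ = 986172.00 / 14036.00 = 70.26 mm
ȳ = 747340.00 / 14036.00 = 53.24 mm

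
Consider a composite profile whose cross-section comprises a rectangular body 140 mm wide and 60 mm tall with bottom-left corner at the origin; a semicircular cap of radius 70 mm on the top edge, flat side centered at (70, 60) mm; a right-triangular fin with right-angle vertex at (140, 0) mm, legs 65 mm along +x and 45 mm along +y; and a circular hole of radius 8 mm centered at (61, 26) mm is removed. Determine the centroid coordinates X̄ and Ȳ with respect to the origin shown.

rectangular body: A = 140 × 60 = 8400.00, centroid at (70.00, 30.00).
semicircular top: A = ½π·70² = 7696.90, centroid at (70.00, 89.71).
triangular fin: A = ½·65·45 = 1462.50, centroid at (161.67, 15.00).
hole: A = −π·8² = -201.06, centroid at (61.00, 26.00).
ΣA = 17358.34 mm², ΣAX̄ = 1350955.86 mm³, ΣAȲ = 959190.68 mm³.
X̄ = 1350955.86/17358.34 = 77.83 mm; Ȳ = 959190.68/17358.34 = 55.26 mm.

X̄ = 77.83 mm, Ȳ = 55.26 mm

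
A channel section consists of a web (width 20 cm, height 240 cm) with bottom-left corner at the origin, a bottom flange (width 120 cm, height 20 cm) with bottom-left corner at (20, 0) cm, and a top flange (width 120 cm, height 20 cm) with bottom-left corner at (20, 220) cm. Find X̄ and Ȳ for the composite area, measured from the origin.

web: A = 20 × 240 = 4800.00, centroid at (10.00, 120.00).
bottom flange: A = 120 × 20 = 2400.00, centroid at (80.00, 10.00).
top flange: A = 120 × 20 = 2400.00, centroid at (80.00, 230.00).
ΣA = 9600.00 cm²
ΣAX̄ = (4800.00)(10.00) + (2400.00)(80.00) + (2400.00)(80.00) = 432000.00 cm³
ΣAȲ = (4800.00)(120.00) + (2400.00)(10.00) + (2400.00)(230.00) = 1152000.00 cm³
X̄ = 432000.00 / 9600.00 = 45.00 cm
Ȳ = 1152000.00 / 9600.00 = 120.00 cm

X̄ = 45.00 cm, Ȳ = 120.00 cm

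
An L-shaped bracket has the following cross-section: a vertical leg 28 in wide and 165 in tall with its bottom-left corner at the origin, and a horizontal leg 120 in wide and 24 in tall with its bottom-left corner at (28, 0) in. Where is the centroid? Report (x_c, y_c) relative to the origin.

Part | A | x̄ᵢ | ȳᵢ | A·x̄ᵢ | A·ȳᵢ
vertical leg | 4620.00 | 14.00 | 82.50 | 64680.00 | 381150.00
horizontal leg | 2880.00 | 88.00 | 12.00 | 253440.00 | 34560.00
Σ | 7500.00 |  |  | 318120.00 | 415710.00
x_c = 318120.00 / 7500.00 = 42.42 in
y_c = 415710.00 / 7500.00 = 55.43 in

x_c = 42.42 in, y_c = 55.43 in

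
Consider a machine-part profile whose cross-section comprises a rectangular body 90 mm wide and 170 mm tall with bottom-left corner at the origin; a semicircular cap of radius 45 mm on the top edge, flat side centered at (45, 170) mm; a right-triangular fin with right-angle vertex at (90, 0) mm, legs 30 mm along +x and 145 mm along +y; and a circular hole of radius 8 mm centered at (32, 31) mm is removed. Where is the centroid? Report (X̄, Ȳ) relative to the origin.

rectangular body: A = 90 × 170 = 15300.00, centroid at (45.00, 85.00).
semicircular top: A = ½π·45² = 3180.86, centroid at (45.00, 189.10).
triangular fin: A = ½·30·145 = 2175.00, centroid at (100.00, 48.33).
hole: A = −π·8² = -201.06, centroid at (32.00, 31.00).
ΣA = 20454.80 mm²
ΣAX̄ = (15300.00)(45.00) + (3180.86)(45.00) + (2175.00)(100.00) + (-201.06)(32.00) = 1042704.83 mm³
ΣAȲ = (15300.00)(85.00) + (3180.86)(189.10) + (2175.00)(48.33) + (-201.06)(31.00) = 2000888.72 mm³
X̄ = 1042704.83 / 20454.80 = 50.98 mm
Ȳ = 2000888.72 / 20454.80 = 97.82 mm

X̄ = 50.98 mm, Ȳ = 97.82 mm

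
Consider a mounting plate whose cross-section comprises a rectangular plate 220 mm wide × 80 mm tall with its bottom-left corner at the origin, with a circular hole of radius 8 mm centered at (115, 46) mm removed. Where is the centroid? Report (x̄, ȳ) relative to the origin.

Part | A | x̄ᵢ | ȳᵢ | A·x̄ᵢ | A·ȳᵢ
plate | 17600.00 | 110.00 | 40.00 | 1936000.00 | 704000.00
hole | -201.06 | 115.00 | 46.00 | -23122.12 | -9248.85
Σ | 17398.94 |  |  | 1912877.88 | 694751.15
x̄ = 1912877.88 / 17398.94 = 109.94 mm
ȳ = 694751.15 / 17398.94 = 39.93 mm

x̄ = 109.94 mm, ȳ = 39.93 mm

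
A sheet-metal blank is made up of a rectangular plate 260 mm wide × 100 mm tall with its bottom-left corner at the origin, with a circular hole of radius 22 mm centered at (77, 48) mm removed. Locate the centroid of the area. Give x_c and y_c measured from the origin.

Part | A | x̄ᵢ | ȳᵢ | A·x̄ᵢ | A·ȳᵢ
plate | 26000.00 | 130.00 | 50.00 | 3380000.00 | 1300000.00
hole | -1520.53 | 77.00 | 48.00 | -117080.88 | -72985.48
Σ | 24479.47 |  |  | 3262919.12 | 1227014.52
x_c = 3262919.12 / 24479.47 = 133.29 mm
y_c = 1227014.52 / 24479.47 = 50.12 mm

x_c = 133.29 mm, y_c = 50.12 mm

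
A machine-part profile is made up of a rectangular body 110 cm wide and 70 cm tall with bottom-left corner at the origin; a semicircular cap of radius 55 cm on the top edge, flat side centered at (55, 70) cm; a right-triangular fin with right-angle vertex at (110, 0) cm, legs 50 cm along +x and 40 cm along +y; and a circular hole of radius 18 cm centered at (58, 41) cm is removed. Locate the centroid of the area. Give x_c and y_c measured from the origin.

x_c = 60.52 cm, y_c = 55.06 cm

rectangular body: A = 110 × 70 = 7700.00, centroid at (55.00, 35.00).
semicircular top: A = ½π·55² = 4751.66, centroid at (55.00, 93.34).
triangular fin: A = ½·50·40 = 1000.00, centroid at (126.67, 13.33).
hole: A = −π·18² = -1017.88, centroid at (58.00, 41.00).
ΣA = 12433.78 cm², ΣAx_c = 752471.10 cm³, ΣAy_c = 684633.21 cm³.
x_c = 752471.10/12433.78 = 60.52 cm; y_c = 684633.21/12433.78 = 55.06 cm.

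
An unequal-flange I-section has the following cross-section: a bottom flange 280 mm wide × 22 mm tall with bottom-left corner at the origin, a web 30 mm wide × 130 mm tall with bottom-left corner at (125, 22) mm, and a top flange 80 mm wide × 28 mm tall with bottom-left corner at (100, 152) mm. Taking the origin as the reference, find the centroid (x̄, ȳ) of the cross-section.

Part | A | x̄ᵢ | ȳᵢ | A·x̄ᵢ | A·ȳᵢ
bottom flange | 6160.00 | 140.00 | 11.00 | 862400.00 | 67760.00
web | 3900.00 | 140.00 | 87.00 | 546000.00 | 339300.00
top flange | 2240.00 | 140.00 | 166.00 | 313600.00 | 371840.00
Σ | 12300.00 |  |  | 1722000.00 | 778900.00
x̄ = 1722000.00 / 12300.00 = 140.00 mm
ȳ = 778900.00 / 12300.00 = 63.33 mm

x̄ = 140.00 mm, ȳ = 63.33 mm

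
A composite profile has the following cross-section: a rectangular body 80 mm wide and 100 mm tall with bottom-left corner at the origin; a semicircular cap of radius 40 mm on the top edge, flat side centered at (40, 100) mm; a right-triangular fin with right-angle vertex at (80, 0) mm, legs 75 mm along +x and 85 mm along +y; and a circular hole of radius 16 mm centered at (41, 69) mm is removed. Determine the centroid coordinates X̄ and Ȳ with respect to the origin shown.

X̄ = 56.00 mm, Ȳ = 56.51 mm

Part | A | x̄ᵢ | ȳᵢ | A·x̄ᵢ | A·ȳᵢ
rectangular body | 8000.00 | 40.00 | 50.00 | 320000.00 | 400000.00
semicircular top | 2513.27 | 40.00 | 116.98 | 100530.96 | 293994.08
triangular fin | 3187.50 | 105.00 | 28.33 | 334687.50 | 90312.50
hole | -804.25 | 41.00 | 69.00 | -32974.16 | -55493.09
Σ | 12896.53 |  |  | 722244.31 | 728813.49
X̄ = 722244.31 / 12896.53 = 56.00 mm
Ȳ = 728813.49 / 12896.53 = 56.51 mm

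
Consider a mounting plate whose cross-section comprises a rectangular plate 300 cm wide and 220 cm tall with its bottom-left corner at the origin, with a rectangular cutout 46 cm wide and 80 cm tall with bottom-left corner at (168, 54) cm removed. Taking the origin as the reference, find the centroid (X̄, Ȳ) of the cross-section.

X̄ = 147.58 cm, Ȳ = 110.94 cm

plate: A = 300 × 220 = 66000.00, centroid at (150.00, 110.00).
hole: A = −(46 × 80) = -3680.00, centroid at (191.00, 94.00).
ΣA = 62320.00 cm², ΣAX̄ = 9197120.00 cm³, ΣAȲ = 6914080.00 cm³.
X̄ = 9197120.00/62320.00 = 147.58 cm; Ȳ = 6914080.00/62320.00 = 110.94 cm.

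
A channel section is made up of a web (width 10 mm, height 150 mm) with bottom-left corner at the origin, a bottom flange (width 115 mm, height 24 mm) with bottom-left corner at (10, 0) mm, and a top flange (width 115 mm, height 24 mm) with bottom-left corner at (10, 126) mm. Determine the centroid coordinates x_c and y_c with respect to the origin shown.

x_c = 54.15 mm, y_c = 75.00 mm

web: A = 10 × 150 = 1500.00, centroid at (5.00, 75.00).
bottom flange: A = 115 × 24 = 2760.00, centroid at (67.50, 12.00).
top flange: A = 115 × 24 = 2760.00, centroid at (67.50, 138.00).
ΣA = 7020.00 mm², ΣAx_c = 380100.00 mm³, ΣAy_c = 526500.00 mm³.
x_c = 380100.00/7020.00 = 54.15 mm; y_c = 526500.00/7020.00 = 75.00 mm.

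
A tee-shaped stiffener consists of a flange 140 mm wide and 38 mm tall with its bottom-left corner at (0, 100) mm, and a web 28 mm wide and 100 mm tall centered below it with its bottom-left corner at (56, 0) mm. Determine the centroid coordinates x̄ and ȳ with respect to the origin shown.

web: A = 28 × 100 = 2800.00, centroid at (70.00, 50.00).
flange: A = 140 × 38 = 5320.00, centroid at (70.00, 119.00).
ΣA = 8120.00 mm², ΣAx̄ = 568400.00 mm³, ΣAȳ = 773080.00 mm³.
x̄ = 568400.00/8120.00 = 70.00 mm; ȳ = 773080.00/8120.00 = 95.21 mm.

x̄ = 70.00 mm, ȳ = 95.21 mm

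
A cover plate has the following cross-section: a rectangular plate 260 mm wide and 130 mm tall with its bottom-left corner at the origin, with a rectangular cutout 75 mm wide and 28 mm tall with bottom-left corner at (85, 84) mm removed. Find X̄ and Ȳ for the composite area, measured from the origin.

X̄ = 130.50 mm, Ȳ = 62.81 mm

plate: A = 260 × 130 = 33800.00, centroid at (130.00, 65.00).
hole: A = −(75 × 28) = -2100.00, centroid at (122.50, 98.00).
ΣA = 31700.00 mm²
ΣAX̄ = (33800.00)(130.00) + (-2100.00)(122.50) = 4136750.00 mm³
ΣAȲ = (33800.00)(65.00) + (-2100.00)(98.00) = 1991200.00 mm³
X̄ = 4136750.00 / 31700.00 = 130.50 mm
Ȳ = 1991200.00 / 31700.00 = 62.81 mm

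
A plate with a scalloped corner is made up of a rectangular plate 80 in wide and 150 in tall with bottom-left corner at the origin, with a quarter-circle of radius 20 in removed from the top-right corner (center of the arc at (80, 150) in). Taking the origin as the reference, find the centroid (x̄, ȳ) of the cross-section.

plate: A = 80 × 150 = 12000.00, centroid at (40.00, 75.00).
removed quarter-circle: A = −¼π·20² = -314.16, centroid at (71.51, 141.51).
ΣA = 11685.84 in², ΣAx̄ = 457533.93 in³, ΣAȳ = 855542.78 in³.
x̄ = 457533.93/11685.84 = 39.15 in; ȳ = 855542.78/11685.84 = 73.21 in.

x̄ = 39.15 in, ȳ = 73.21 in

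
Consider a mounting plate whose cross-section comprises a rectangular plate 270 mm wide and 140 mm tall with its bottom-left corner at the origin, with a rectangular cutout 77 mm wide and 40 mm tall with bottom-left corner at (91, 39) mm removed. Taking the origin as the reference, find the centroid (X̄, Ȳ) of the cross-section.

X̄ = 135.49 mm, Ȳ = 70.98 mm

plate: A = 270 × 140 = 37800.00, centroid at (135.00, 70.00).
hole: A = −(77 × 40) = -3080.00, centroid at (129.50, 59.00).
ΣA = 34720.00 mm², ΣAX̄ = 4704140.00 mm³, ΣAȲ = 2464280.00 mm³.
X̄ = 4704140.00/34720.00 = 135.49 mm; Ȳ = 2464280.00/34720.00 = 70.98 mm.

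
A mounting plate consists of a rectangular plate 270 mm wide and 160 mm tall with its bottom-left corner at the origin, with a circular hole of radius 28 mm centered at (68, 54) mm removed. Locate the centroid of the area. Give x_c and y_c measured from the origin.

plate: A = 270 × 160 = 43200.00, centroid at (135.00, 80.00).
hole: A = −π·28² = -2463.01, centroid at (68.00, 54.00).
ΣA = 40736.99 mm², ΣAx_c = 5664515.41 mm³, ΣAy_c = 3322997.53 mm³.
x_c = 5664515.41/40736.99 = 139.05 mm; y_c = 3322997.53/40736.99 = 81.57 mm.

x_c = 139.05 mm, y_c = 81.57 mm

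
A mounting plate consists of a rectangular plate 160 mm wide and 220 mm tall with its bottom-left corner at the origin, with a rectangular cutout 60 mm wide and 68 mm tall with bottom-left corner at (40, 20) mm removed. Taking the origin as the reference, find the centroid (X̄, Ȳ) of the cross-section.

plate: A = 160 × 220 = 35200.00, centroid at (80.00, 110.00).
hole: A = −(60 × 68) = -4080.00, centroid at (70.00, 54.00).
ΣA = 31120.00 mm², ΣAX̄ = 2530400.00 mm³, ΣAȲ = 3651680.00 mm³.
X̄ = 2530400.00/31120.00 = 81.31 mm; Ȳ = 3651680.00/31120.00 = 117.34 mm.

X̄ = 81.31 mm, Ȳ = 117.34 mm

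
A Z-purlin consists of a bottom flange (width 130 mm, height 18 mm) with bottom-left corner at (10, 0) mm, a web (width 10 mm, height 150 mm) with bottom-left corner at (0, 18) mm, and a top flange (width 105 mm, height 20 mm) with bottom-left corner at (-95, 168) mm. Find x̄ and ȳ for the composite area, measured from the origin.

x̄ = 15.78 mm, ȳ = 89.96 mm

Part | A | x̄ᵢ | ȳᵢ | A·x̄ᵢ | A·ȳᵢ
bottom flange | 2340.00 | 75.00 | 9.00 | 175500.00 | 21060.00
web | 1500.00 | 5.00 | 93.00 | 7500.00 | 139500.00
top flange | 2100.00 | -42.50 | 178.00 | -89250.00 | 373800.00
Σ | 5940.00 |  |  | 93750.00 | 534360.00
x̄ = 93750.00 / 5940.00 = 15.78 mm
ȳ = 534360.00 / 5940.00 = 89.96 mm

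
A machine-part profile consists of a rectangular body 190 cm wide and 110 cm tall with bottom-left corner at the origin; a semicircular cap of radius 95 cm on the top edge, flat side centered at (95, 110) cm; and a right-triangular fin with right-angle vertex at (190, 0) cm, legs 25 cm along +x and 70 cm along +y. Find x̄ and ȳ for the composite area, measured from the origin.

x̄ = 97.51 cm, ȳ = 91.82 cm

rectangular body: A = 190 × 110 = 20900.00, centroid at (95.00, 55.00).
semicircular top: A = ½π·95² = 14176.44, centroid at (95.00, 150.32).
triangular fin: A = ½·25·70 = 875.00, centroid at (198.33, 23.33).
ΣA = 35951.44 cm², ΣAx̄ = 3505803.17 cm³, ΣAȳ = 3300908.05 cm³.
x̄ = 3505803.17/35951.44 = 97.51 cm; ȳ = 3300908.05/35951.44 = 91.82 cm.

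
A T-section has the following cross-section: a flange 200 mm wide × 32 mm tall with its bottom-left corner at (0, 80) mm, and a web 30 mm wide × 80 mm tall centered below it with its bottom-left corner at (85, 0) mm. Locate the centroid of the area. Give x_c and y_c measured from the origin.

x_c = 100.00 mm, y_c = 80.73 mm

Part | A | x̄ᵢ | ȳᵢ | A·x̄ᵢ | A·ȳᵢ
web | 2400.00 | 100.00 | 40.00 | 240000.00 | 96000.00
flange | 6400.00 | 100.00 | 96.00 | 640000.00 | 614400.00
Σ | 8800.00 |  |  | 880000.00 | 710400.00
x_c = 880000.00 / 8800.00 = 100.00 mm
y_c = 710400.00 / 8800.00 = 80.73 mm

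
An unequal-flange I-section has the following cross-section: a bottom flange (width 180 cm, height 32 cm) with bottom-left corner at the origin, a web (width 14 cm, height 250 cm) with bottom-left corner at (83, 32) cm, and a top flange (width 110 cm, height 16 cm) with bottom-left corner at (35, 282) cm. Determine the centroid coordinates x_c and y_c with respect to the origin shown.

bottom flange: A = 180 × 32 = 5760.00, centroid at (90.00, 16.00).
web: A = 14 × 250 = 3500.00, centroid at (90.00, 157.00).
top flange: A = 110 × 16 = 1760.00, centroid at (90.00, 290.00).
ΣA = 11020.00 cm², ΣAx_c = 991800.00 cm³, ΣAy_c = 1152060.00 cm³.
x_c = 991800.00/11020.00 = 90.00 cm; y_c = 1152060.00/11020.00 = 104.54 cm.

x_c = 90.00 cm, y_c = 104.54 cm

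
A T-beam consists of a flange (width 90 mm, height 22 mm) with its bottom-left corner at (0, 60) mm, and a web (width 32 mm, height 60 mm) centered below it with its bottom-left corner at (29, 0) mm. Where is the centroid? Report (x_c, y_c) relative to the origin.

x_c = 45.00 mm, y_c = 50.82 mm

web: A = 32 × 60 = 1920.00, centroid at (45.00, 30.00).
flange: A = 90 × 22 = 1980.00, centroid at (45.00, 71.00).
ΣA = 3900.00 mm²
ΣAx_c = (1920.00)(45.00) + (1980.00)(45.00) = 175500.00 mm³
ΣAy_c = (1920.00)(30.00) + (1980.00)(71.00) = 198180.00 mm³
x_c = 175500.00 / 3900.00 = 45.00 mm
y_c = 198180.00 / 3900.00 = 50.82 mm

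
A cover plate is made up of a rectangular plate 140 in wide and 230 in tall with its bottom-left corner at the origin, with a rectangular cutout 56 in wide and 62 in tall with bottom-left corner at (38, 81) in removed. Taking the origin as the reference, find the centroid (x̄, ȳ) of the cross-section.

Part | A | x̄ᵢ | ȳᵢ | A·x̄ᵢ | A·ȳᵢ
plate | 32200.00 | 70.00 | 115.00 | 2254000.00 | 3703000.00
hole | -3472.00 | 66.00 | 112.00 | -229152.00 | -388864.00
Σ | 28728.00 |  |  | 2024848.00 | 3314136.00
x̄ = 2024848.00 / 28728.00 = 70.48 in
ȳ = 3314136.00 / 28728.00 = 115.36 in

x̄ = 70.48 in, ȳ = 115.36 in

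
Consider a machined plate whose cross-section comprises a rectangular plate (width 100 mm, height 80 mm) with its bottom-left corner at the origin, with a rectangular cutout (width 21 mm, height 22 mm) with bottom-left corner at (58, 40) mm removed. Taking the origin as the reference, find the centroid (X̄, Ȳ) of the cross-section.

X̄ = 48.87 mm, Ȳ = 39.33 mm

plate: A = 100 × 80 = 8000.00, centroid at (50.00, 40.00).
hole: A = −(21 × 22) = -462.00, centroid at (68.50, 51.00).
ΣA = 7538.00 mm²
ΣAX̄ = (8000.00)(50.00) + (-462.00)(68.50) = 368353.00 mm³
ΣAȲ = (8000.00)(40.00) + (-462.00)(51.00) = 296438.00 mm³
X̄ = 368353.00 / 7538.00 = 48.87 mm
Ȳ = 296438.00 / 7538.00 = 39.33 mm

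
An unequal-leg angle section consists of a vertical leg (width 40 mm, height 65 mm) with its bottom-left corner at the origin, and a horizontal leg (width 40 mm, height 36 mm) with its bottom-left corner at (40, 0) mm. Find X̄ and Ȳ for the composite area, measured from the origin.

X̄ = 34.26 mm, Ȳ = 27.33 mm

vertical leg: A = 40 × 65 = 2600.00, centroid at (20.00, 32.50).
horizontal leg: A = 40 × 36 = 1440.00, centroid at (60.00, 18.00).
ΣA = 4040.00 mm²
ΣAX̄ = (2600.00)(20.00) + (1440.00)(60.00) = 138400.00 mm³
ΣAȲ = (2600.00)(32.50) + (1440.00)(18.00) = 110420.00 mm³
X̄ = 138400.00 / 4040.00 = 34.26 mm
Ȳ = 110420.00 / 4040.00 = 27.33 mm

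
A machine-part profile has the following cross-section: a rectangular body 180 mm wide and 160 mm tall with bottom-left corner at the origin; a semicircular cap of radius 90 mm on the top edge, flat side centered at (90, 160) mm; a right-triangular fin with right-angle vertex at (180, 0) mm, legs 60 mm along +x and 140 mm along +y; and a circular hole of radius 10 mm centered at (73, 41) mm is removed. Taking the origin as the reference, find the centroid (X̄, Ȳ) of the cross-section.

X̄ = 100.29 mm, Ȳ = 110.30 mm

Part | A | x̄ᵢ | ȳᵢ | A·x̄ᵢ | A·ȳᵢ
rectangular body | 28800.00 | 90.00 | 80.00 | 2592000.00 | 2304000.00
semicircular top | 12723.45 | 90.00 | 198.20 | 1145110.52 | 2521752.04
triangular fin | 4200.00 | 200.00 | 46.67 | 840000.00 | 196000.00
hole | -314.16 | 73.00 | 41.00 | -22933.63 | -12880.53
Σ | 45409.29 |  |  | 4554176.90 | 5008871.51
X̄ = 4554176.90 / 45409.29 = 100.29 mm
Ȳ = 5008871.51 / 45409.29 = 110.30 mm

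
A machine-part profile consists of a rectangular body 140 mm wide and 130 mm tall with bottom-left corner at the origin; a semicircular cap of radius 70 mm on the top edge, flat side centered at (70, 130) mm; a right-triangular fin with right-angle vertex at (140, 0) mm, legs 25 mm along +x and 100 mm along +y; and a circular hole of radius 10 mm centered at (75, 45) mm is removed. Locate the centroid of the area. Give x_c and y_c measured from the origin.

rectangular body: A = 140 × 130 = 18200.00, centroid at (70.00, 65.00).
semicircular top: A = ½π·70² = 7696.90, centroid at (70.00, 159.71).
triangular fin: A = ½·25·100 = 1250.00, centroid at (148.33, 33.33).
hole: A = −π·10² = -314.16, centroid at (75.00, 45.00).
ΣA = 26832.74 mm², ΣAx_c = 1974637.86 mm³, ΣAy_c = 2439793.43 mm³.
x_c = 1974637.86/26832.74 = 73.59 mm; y_c = 2439793.43/26832.74 = 90.93 mm.

x_c = 73.59 mm, y_c = 90.93 mm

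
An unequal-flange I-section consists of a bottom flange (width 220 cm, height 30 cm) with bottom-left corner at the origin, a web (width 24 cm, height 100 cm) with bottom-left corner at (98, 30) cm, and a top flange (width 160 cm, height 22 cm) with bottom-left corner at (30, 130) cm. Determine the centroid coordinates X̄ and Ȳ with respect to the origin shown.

X̄ = 110.00 cm, Ȳ = 62.88 cm

Part | A | x̄ᵢ | ȳᵢ | A·x̄ᵢ | A·ȳᵢ
bottom flange | 6600.00 | 110.00 | 15.00 | 726000.00 | 99000.00
web | 2400.00 | 110.00 | 80.00 | 264000.00 | 192000.00
top flange | 3520.00 | 110.00 | 141.00 | 387200.00 | 496320.00
Σ | 12520.00 |  |  | 1377200.00 | 787320.00
X̄ = 1377200.00 / 12520.00 = 110.00 cm
Ȳ = 787320.00 / 12520.00 = 62.88 cm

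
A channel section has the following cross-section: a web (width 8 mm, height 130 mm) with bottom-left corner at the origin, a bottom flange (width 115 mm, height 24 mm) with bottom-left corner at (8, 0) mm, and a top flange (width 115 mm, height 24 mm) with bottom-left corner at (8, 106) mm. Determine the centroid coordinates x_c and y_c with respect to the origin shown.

x_c = 55.75 mm, y_c = 65.00 mm

web: A = 8 × 130 = 1040.00, centroid at (4.00, 65.00).
bottom flange: A = 115 × 24 = 2760.00, centroid at (65.50, 12.00).
top flange: A = 115 × 24 = 2760.00, centroid at (65.50, 118.00).
ΣA = 6560.00 mm², ΣAx_c = 365720.00 mm³, ΣAy_c = 426400.00 mm³.
x_c = 365720.00/6560.00 = 55.75 mm; y_c = 426400.00/6560.00 = 65.00 mm.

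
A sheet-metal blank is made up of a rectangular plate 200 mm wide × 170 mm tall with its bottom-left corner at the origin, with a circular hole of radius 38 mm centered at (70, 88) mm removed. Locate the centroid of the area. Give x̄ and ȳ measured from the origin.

plate: A = 200 × 170 = 34000.00, centroid at (100.00, 85.00).
hole: A = −π·38² = -4536.46, centroid at (70.00, 88.00).
ΣA = 29463.54 mm²
ΣAx̄ = (34000.00)(100.00) + (-4536.46)(70.00) = 3082447.81 mm³
ΣAȳ = (34000.00)(85.00) + (-4536.46)(88.00) = 2490791.54 mm³
x̄ = 3082447.81 / 29463.54 = 104.62 mm
ȳ = 2490791.54 / 29463.54 = 84.54 mm

x̄ = 104.62 mm, ȳ = 84.54 mm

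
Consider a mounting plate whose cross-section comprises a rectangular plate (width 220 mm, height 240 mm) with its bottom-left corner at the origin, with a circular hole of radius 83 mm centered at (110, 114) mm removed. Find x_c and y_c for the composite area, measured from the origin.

Part | A | x̄ᵢ | ȳᵢ | A·x̄ᵢ | A·ȳᵢ
plate | 52800.00 | 110.00 | 120.00 | 5808000.00 | 6336000.00
hole | -21642.43 | 110.00 | 114.00 | -2380667.50 | -2467237.22
Σ | 31157.57 |  |  | 3427332.50 | 3868762.78
x_c = 3427332.50 / 31157.57 = 110.00 mm
y_c = 3868762.78 / 31157.57 = 124.17 mm

x_c = 110.00 mm, y_c = 124.17 mm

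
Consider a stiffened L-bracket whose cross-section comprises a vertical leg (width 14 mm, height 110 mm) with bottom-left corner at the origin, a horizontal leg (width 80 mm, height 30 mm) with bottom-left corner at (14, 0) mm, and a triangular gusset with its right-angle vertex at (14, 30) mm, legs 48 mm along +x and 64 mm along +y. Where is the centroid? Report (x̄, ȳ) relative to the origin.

vertical leg: A = 14 × 110 = 1540.00, centroid at (7.00, 55.00).
horizontal leg: A = 80 × 30 = 2400.00, centroid at (54.00, 15.00).
gusset: A = ½·48·64 = 1536.00, centroid at (30.00, 51.33).
ΣA = 5476.00 mm², ΣAx̄ = 186460.00 mm³, ΣAȳ = 199548.00 mm³.
x̄ = 186460.00/5476.00 = 34.05 mm; ȳ = 199548.00/5476.00 = 36.44 mm.

x̄ = 34.05 mm, ȳ = 36.44 mm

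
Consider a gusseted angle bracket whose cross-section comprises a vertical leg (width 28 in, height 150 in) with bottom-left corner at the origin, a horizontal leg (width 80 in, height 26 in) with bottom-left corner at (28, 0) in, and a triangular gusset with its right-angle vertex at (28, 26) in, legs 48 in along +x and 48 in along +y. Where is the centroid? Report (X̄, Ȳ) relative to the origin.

vertical leg: A = 28 × 150 = 4200.00, centroid at (14.00, 75.00).
horizontal leg: A = 80 × 26 = 2080.00, centroid at (68.00, 13.00).
gusset: A = ½·48·48 = 1152.00, centroid at (44.00, 42.00).
ΣA = 7432.00 in², ΣAX̄ = 250928.00 in³, ΣAȲ = 390424.00 in³.
X̄ = 250928.00/7432.00 = 33.76 in; Ȳ = 390424.00/7432.00 = 52.53 in.

X̄ = 33.76 in, Ȳ = 52.53 in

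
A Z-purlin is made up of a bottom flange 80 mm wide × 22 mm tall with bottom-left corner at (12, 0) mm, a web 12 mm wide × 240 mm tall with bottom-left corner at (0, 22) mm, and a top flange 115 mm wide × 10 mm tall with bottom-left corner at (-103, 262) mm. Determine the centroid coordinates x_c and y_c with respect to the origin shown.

x_c = 9.75 mm, y_c = 127.01 mm

bottom flange: A = 80 × 22 = 1760.00, centroid at (52.00, 11.00).
web: A = 12 × 240 = 2880.00, centroid at (6.00, 142.00).
top flange: A = 115 × 10 = 1150.00, centroid at (-45.50, 267.00).
ΣA = 5790.00 mm², ΣAx_c = 56475.00 mm³, ΣAy_c = 735370.00 mm³.
x_c = 56475.00/5790.00 = 9.75 mm; y_c = 735370.00/5790.00 = 127.01 mm.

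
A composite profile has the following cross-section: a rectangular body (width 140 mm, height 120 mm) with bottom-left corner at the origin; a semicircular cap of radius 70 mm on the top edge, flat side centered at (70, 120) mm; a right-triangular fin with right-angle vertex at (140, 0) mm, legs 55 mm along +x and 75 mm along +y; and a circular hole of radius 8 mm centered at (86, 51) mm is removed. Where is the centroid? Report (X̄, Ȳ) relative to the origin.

X̄ = 76.79 mm, Ȳ = 83.53 mm

rectangular body: A = 140 × 120 = 16800.00, centroid at (70.00, 60.00).
semicircular top: A = ½π·70² = 7696.90, centroid at (70.00, 149.71).
triangular fin: A = ½·55·75 = 2062.50, centroid at (158.33, 25.00).
hole: A = −π·8² = -201.06, centroid at (86.00, 51.00).
ΣA = 26358.34 mm²
ΣAX̄ = (16800.00)(70.00) + (7696.90)(70.00) + (2062.50)(158.33) + (-201.06)(86.00) = 2024054.31 mm³
ΣAȲ = (16800.00)(60.00) + (7696.90)(149.71) + (2062.50)(25.00) + (-201.06)(51.00) = 2201603.25 mm³
X̄ = 2024054.31 / 26358.34 = 76.79 mm
Ȳ = 2201603.25 / 26358.34 = 83.53 mm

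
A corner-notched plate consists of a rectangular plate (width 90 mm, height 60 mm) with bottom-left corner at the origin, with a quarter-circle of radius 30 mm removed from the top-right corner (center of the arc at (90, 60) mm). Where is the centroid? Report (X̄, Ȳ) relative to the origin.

X̄ = 40.14 mm, Ȳ = 27.40 mm

plate: A = 90 × 60 = 5400.00, centroid at (45.00, 30.00).
removed quarter-circle: A = −¼π·30² = -706.86, centroid at (77.27, 47.27).
ΣA = 4693.14 mm², ΣAX̄ = 188382.75 mm³, ΣAȲ = 128588.50 mm³.
X̄ = 188382.75/4693.14 = 40.14 mm; Ȳ = 128588.50/4693.14 = 27.40 mm.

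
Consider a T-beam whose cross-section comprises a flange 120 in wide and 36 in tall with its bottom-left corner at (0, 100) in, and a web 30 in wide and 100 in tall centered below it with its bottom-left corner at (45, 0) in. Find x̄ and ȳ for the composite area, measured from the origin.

Part | A | x̄ᵢ | ȳᵢ | A·x̄ᵢ | A·ȳᵢ
web | 3000.00 | 60.00 | 50.00 | 180000.00 | 150000.00
flange | 4320.00 | 60.00 | 118.00 | 259200.00 | 509760.00
Σ | 7320.00 |  |  | 439200.00 | 659760.00
x̄ = 439200.00 / 7320.00 = 60.00 in
ȳ = 659760.00 / 7320.00 = 90.13 in

x̄ = 60.00 in, ȳ = 90.13 in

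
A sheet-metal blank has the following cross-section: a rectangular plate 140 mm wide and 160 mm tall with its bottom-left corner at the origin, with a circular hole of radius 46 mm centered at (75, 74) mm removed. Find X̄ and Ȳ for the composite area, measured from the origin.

Part | A | x̄ᵢ | ȳᵢ | A·x̄ᵢ | A·ȳᵢ
plate | 22400.00 | 70.00 | 80.00 | 1568000.00 | 1792000.00
hole | -6647.61 | 75.00 | 74.00 | -498570.75 | -491923.14
Σ | 15752.39 |  |  | 1069429.25 | 1300076.86
X̄ = 1069429.25 / 15752.39 = 67.89 mm
Ȳ = 1300076.86 / 15752.39 = 82.53 mm

X̄ = 67.89 mm, Ȳ = 82.53 mm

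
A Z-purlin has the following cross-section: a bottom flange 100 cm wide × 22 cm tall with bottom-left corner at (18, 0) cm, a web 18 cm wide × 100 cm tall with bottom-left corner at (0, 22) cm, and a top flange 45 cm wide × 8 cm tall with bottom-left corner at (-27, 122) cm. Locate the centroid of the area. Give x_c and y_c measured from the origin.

x_c = 37.66 cm, y_c = 45.68 cm

bottom flange: A = 100 × 22 = 2200.00, centroid at (68.00, 11.00).
web: A = 18 × 100 = 1800.00, centroid at (9.00, 72.00).
top flange: A = 45 × 8 = 360.00, centroid at (-4.50, 126.00).
ΣA = 4360.00 cm²
ΣAx_c = (2200.00)(68.00) + (1800.00)(9.00) + (360.00)(-4.50) = 164180.00 cm³
ΣAy_c = (2200.00)(11.00) + (1800.00)(72.00) + (360.00)(126.00) = 199160.00 cm³
x_c = 164180.00 / 4360.00 = 37.66 cm
y_c = 199160.00 / 4360.00 = 45.68 cm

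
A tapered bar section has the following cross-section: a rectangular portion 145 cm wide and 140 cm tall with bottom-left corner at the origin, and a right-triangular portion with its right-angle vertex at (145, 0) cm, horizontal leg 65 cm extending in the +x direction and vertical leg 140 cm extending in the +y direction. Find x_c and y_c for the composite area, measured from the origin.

x_c = 89.74 cm, y_c = 65.73 cm

Part | A | x̄ᵢ | ȳᵢ | A·x̄ᵢ | A·ȳᵢ
rectangular portion | 20300.00 | 72.50 | 70.00 | 1471750.00 | 1421000.00
triangular portion | 4550.00 | 166.67 | 46.67 | 758333.33 | 212333.33
Σ | 24850.00 |  |  | 2230083.33 | 1633333.33
x_c = 2230083.33 / 24850.00 = 89.74 cm
y_c = 1633333.33 / 24850.00 = 65.73 cm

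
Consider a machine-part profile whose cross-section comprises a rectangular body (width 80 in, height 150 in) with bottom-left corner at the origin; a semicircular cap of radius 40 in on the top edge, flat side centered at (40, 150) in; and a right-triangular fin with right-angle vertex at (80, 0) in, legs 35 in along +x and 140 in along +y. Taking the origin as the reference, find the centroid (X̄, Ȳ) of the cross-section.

rectangular body: A = 80 × 150 = 12000.00, centroid at (40.00, 75.00).
semicircular top: A = ½π·40² = 2513.27, centroid at (40.00, 166.98).
triangular fin: A = ½·35·140 = 2450.00, centroid at (91.67, 46.67).
ΣA = 16963.27 in²
ΣAX̄ = (12000.00)(40.00) + (2513.27)(40.00) + (2450.00)(91.67) = 805114.30 in³
ΣAȲ = (12000.00)(75.00) + (2513.27)(166.98) + (2450.00)(46.67) = 1433991.12 in³
X̄ = 805114.30 / 16963.27 = 47.46 in
Ȳ = 1433991.12 / 16963.27 = 84.54 in

X̄ = 47.46 in, Ȳ = 84.54 in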